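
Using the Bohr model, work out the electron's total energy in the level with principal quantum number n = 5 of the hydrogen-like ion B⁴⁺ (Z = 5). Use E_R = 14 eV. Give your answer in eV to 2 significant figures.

E_n = −E_R·Z²/n² = −14 × 5²/5² = -14 eV

-14 eV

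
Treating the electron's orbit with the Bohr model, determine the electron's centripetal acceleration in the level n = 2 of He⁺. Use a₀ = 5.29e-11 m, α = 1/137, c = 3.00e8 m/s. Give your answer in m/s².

4.53e22 m/s²

r = n²a₀/Z = 1.06e-10 m, v = Zαc/n = 2.19e6 m/s
a = v²/r = (2.19e6)² / 1.06e-10 = 4.53e22 m/s²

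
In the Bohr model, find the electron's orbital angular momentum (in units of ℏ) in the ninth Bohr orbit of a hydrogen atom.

9

L_n = nℏ, so L/ℏ = n = 9.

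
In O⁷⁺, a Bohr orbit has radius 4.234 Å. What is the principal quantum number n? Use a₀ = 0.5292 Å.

r_n = n²a₀/Z ⇒ n² = rZ/a₀ = 4.234 × 8 / 0.5292 ≈ 64.01
n = 8

8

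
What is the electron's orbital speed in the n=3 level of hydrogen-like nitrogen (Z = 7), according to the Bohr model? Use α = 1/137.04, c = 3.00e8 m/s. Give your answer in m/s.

5.11e6 m/s

v_n = Zαc/n = 7 × 0.00730 × 3.00e8 / 3
    = 5.11e6 m/s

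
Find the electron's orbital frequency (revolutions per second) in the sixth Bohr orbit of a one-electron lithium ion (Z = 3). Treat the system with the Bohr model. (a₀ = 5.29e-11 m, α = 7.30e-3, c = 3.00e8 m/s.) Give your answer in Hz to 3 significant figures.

r = n²a₀/Z = 6.35e-10 m, v = Zαc/n = 1.09e6 m/s
f = v/(2πr) = 2.75e14 Hz

2.75e14 Hz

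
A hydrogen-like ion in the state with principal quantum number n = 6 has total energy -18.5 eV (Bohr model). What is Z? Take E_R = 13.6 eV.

7

E_n = −E_R Z²/n² ⇒ Z² = −E_n n²/E_R = 18.5 × 6² / 13.6 ≈ 48.97
Z = 7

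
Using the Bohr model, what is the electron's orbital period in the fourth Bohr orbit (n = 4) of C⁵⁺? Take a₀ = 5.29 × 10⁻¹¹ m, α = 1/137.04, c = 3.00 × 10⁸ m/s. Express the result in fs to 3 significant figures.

0.270 fs

r = n²a₀/Z = 4²·5.29 × 10⁻¹¹/6 = 1.41 × 10⁻¹⁰ m
v = Zαc/n = 6·0.00730·3.00 × 10⁸/4 = 3.28 × 10⁶ m/s
T = 2πr/v = 2.70 × 10⁻¹⁶ s = 0.270 fs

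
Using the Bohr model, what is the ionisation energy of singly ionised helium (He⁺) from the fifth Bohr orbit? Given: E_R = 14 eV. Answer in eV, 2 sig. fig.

E_n = −E_R·Z²/n² = −14 × 2²/5² eV = -2.2 eV
Ionisation energy = −E_n = 2.2 eV

2.2 eV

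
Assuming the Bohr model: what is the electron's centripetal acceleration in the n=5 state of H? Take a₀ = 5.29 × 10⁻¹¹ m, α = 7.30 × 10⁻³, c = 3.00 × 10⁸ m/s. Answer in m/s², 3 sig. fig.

r = n²a₀/Z = 1.32 × 10⁻⁹ m, v = Zαc/n = 4.38 × 10⁵ m/s
a = v²/r = (4.38 × 10⁵)² / 1.32 × 10⁻⁹ = 1.45 × 10²⁰ m/s²

1.45 × 10²⁰ m/s²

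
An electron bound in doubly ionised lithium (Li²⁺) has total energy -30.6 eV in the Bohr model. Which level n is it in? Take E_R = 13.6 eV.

2

E_n = −E_R Z²/n² ⇒ n² = E_R Z²/(−E_n) = 13.6 × 3² / 30.6 ≈ 4.00
n = 2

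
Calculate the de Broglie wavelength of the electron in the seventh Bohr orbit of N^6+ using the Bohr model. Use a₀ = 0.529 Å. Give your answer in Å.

3.32 Å

The Bohr quantisation condition is nλ = 2πr_n.
r_n = n²a₀/Z = 3.70 Å
λ = 2πr_n/n = 2π·3.70/7 = 3.32 Å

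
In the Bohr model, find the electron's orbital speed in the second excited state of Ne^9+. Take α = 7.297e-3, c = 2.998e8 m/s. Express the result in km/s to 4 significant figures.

7292 km/s

v_n = Zαc/n = 10 × 0.007297 × 2.998e8 / 3
    = 7292 km/s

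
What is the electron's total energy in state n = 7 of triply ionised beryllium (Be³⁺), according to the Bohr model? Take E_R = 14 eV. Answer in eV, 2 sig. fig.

E_n = −E_R·Z²/n² = −14 × 4²/7² = -4.6 eV

-4.6 eV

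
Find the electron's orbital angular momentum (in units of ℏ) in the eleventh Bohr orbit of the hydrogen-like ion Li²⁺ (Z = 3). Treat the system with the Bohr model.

11

L_n = nℏ, so L/ℏ = n = 11.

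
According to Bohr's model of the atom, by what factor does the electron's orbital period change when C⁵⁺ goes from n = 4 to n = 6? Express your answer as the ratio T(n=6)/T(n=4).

27/8

T ∝ Z^-2 · n^3; with Z fixed, T ∝ n^3.
T(n=6)/T(n=4) = (6/4)^3 = 27/8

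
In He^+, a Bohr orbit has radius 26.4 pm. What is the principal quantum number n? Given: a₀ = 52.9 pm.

r_n = n²a₀/Z ⇒ n² = rZ/a₀ = 26.4 × 2 / 52.9 ≈ 1.00
n = 1

1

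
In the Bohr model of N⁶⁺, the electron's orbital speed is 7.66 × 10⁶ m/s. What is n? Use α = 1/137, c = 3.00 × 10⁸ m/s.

v_n = Zαc/n ⇒ n = Zαc/v = 7 × 0.00730 × 3.00 × 10⁸ / 7.66 × 10⁶ ≈ 2.00
n = 2

2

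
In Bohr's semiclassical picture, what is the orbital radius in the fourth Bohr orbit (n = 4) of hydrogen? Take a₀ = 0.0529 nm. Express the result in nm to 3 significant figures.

0.846 nm

r_n = n²a₀/Z = 4² × 0.0529 / 1
    = 16 × 0.0529 / 1 = 0.846 nm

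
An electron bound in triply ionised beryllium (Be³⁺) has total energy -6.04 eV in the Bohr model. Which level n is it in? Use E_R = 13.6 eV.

6

E_n = −E_R Z²/n² ⇒ n² = E_R Z²/(−E_n) = 13.6 × 4² / 6.04 ≈ 36.03
n = 6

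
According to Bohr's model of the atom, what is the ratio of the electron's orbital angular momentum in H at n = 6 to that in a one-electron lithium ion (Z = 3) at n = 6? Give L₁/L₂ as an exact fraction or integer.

1

L = nℏ is independent of Z.
L₁/L₂ = n₁/n₂ = 6/6 = 1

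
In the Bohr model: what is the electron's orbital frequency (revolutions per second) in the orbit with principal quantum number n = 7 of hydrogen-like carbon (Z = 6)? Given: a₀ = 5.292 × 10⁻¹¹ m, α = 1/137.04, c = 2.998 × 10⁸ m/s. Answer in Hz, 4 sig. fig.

6.905 × 10¹⁴ Hz

r = n²a₀/Z = 4.322 × 10⁻¹⁰ m, v = Zαc/n = 1.875 × 10⁶ m/s
f = v/(2πr) = 6.905 × 10¹⁴ Hz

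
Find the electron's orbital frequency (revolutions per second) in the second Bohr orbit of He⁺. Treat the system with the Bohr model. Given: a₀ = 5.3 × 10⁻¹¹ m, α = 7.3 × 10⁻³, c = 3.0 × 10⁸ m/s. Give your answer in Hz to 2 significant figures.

3.3 × 10¹⁵ Hz

r = n²a₀/Z = 1.1 × 10⁻¹⁰ m, v = Zαc/n = 2.2 × 10⁶ m/s
f = v/(2πr) = 3.3 × 10¹⁵ Hz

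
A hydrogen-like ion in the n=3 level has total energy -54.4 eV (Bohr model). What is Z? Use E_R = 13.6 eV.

6

E_n = −E_R Z²/n² ⇒ Z² = −E_n n²/E_R = 54.4 × 3² / 13.6 ≈ 36.00
Z = 6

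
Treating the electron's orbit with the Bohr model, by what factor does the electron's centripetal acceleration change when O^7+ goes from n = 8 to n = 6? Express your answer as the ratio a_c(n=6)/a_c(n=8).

256/81

a_c ∝ Z^3 · n^-4; with Z fixed, a_c ∝ n^-4.
a_c(n=6)/a_c(n=8) = (6/8)^-4 = 256/81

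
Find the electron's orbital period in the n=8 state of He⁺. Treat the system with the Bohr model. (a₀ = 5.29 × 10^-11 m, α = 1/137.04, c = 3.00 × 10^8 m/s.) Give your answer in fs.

19.4 fs

r = n²a₀/Z = 8²·5.29 × 10^-11/2 = 1.69 × 10^-9 m
v = Zαc/n = 2·0.00730·3.00 × 10^8/8 = 5.47 × 10^5 m/s
T = 2πr/v = 1.94 × 10^-14 s = 19.4 fs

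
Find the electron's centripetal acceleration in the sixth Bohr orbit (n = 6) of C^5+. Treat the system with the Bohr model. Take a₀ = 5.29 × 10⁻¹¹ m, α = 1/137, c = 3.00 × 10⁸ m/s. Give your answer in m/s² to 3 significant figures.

r = n²a₀/Z = 3.17 × 10⁻¹⁰ m, v = Zαc/n = 2.19 × 10⁶ m/s
a = v²/r = (2.19 × 10⁶)² / 3.17 × 10⁻¹⁰ = 1.51 × 10²² m/s²

1.51 × 10²² m/s²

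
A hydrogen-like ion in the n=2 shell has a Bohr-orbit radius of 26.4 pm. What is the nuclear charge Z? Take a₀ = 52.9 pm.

8

r_n = n²a₀/Z ⇒ Z = n²a₀/r = 2² × 52.9 / 26.4 ≈ 8.02
Z = 8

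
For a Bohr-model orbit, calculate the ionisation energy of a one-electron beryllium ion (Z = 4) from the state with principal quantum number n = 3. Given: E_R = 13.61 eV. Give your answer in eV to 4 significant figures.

24.20 eV

E_n = −E_R·Z²/n² = −13.61 × 4²/3² eV = -24.20 eV
Ionisation energy = −E_n = 24.20 eV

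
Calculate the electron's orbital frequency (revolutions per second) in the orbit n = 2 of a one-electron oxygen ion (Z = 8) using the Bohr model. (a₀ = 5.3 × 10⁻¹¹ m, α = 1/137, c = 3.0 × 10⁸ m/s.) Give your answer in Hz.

5.3 × 10¹⁶ Hz

r = n²a₀/Z = 2.6 × 10⁻¹¹ m, v = Zαc/n = 8.8 × 10⁶ m/s
f = v/(2πr) = 5.3 × 10¹⁶ Hz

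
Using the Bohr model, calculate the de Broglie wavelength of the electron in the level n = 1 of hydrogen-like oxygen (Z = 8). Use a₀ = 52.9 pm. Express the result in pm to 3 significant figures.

The Bohr quantisation condition is nλ = 2πr_n.
r_n = n²a₀/Z = 6.61 pm
λ = 2πr_n/n = 2π·6.61/1 = 41.5 pm

41.5 pm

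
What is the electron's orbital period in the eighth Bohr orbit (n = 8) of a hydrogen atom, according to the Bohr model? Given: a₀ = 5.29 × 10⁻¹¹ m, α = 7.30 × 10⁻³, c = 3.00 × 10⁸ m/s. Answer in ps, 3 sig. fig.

r = n²a₀/Z = 8²·5.29 × 10⁻¹¹/1 = 3.39 × 10⁻⁹ m
v = Zαc/n = 1·0.00730·3.00 × 10⁸/8 = 2.74 × 10⁵ m/s
T = 2πr/v = 7.77 × 10⁻¹⁴ s = 0.0777 ps

0.0777 ps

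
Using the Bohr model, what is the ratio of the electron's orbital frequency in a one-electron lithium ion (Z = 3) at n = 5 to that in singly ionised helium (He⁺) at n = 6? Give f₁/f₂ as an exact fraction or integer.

486/125

f ∝ Z^2 · n^-3
f₁/f₂ = (3/2)^2 · (5/6)^-3 = 486/125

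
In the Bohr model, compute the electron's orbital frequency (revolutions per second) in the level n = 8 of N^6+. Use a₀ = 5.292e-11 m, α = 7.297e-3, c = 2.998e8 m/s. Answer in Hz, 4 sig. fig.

6.297e14 Hz

r = n²a₀/Z = 4.838e-10 m, v = Zαc/n = 1.914e6 m/s
f = v/(2πr) = 6.297e14 Hz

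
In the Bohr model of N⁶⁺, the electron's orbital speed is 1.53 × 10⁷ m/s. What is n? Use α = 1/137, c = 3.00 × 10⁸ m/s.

1

v_n = Zαc/n ⇒ n = Zαc/v = 7 × 0.00730 × 3.00 × 10⁸ / 1.53 × 10⁷ ≈ 1.00
n = 1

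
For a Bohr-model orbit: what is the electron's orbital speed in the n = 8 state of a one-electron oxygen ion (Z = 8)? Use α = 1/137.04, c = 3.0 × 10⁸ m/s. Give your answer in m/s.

2.2 × 10⁶ m/s

v_n = Zαc/n = 8 × 0.0073 × 3.0 × 10⁸ / 8
    = 2.2 × 10⁶ m/s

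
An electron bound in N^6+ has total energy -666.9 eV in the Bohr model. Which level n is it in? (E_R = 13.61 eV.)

1

E_n = −E_R Z²/n² ⇒ n² = E_R Z²/(−E_n) = 13.61 × 7² / 666.9 ≈ 1.00
n = 1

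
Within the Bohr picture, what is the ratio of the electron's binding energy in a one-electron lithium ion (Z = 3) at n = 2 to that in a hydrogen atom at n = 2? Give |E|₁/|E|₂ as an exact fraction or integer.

|E| ∝ Z^2 · n^-2
|E|₁/|E|₂ = (3/1)^2 · (2/2)^-2 = 9

9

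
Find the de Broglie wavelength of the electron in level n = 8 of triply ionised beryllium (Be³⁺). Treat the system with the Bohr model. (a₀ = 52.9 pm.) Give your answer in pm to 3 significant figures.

665 pm

The Bohr quantisation condition is nλ = 2πr_n.
r_n = n²a₀/Z = 846 pm
λ = 2πr_n/n = 2π·846/8 = 665 pm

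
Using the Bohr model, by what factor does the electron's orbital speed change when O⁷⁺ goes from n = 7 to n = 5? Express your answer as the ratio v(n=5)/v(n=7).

v ∝ Z^1 · n^-1; with Z fixed, v ∝ n^-1.
v(n=5)/v(n=7) = (5/7)^-1 = 7/5

7/5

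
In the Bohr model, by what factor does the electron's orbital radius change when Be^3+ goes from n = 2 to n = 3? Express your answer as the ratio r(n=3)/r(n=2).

9/4

r ∝ Z^-1 · n^2; with Z fixed, r ∝ n^2.
r(n=3)/r(n=2) = (3/2)^2 = 9/4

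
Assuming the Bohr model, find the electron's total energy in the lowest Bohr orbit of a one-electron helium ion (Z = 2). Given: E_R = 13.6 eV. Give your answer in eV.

E_n = −E_R·Z²/n² = −13.6 × 2²/1² = -54.4 eV

-54.4 eV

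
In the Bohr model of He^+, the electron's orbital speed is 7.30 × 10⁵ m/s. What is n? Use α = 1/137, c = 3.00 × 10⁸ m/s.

v_n = Zαc/n ⇒ n = Zαc/v = 2 × 0.00730 × 3.00 × 10⁸ / 7.30 × 10⁵ ≈ 6.00
n = 6

6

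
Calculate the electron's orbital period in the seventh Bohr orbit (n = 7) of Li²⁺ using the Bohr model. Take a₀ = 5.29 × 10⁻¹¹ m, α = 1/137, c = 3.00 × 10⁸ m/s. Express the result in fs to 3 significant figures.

5.78 fs

r = n²a₀/Z = 7²·5.29 × 10⁻¹¹/3 = 8.64 × 10⁻¹⁰ m
v = Zαc/n = 3·0.00730·3.00 × 10⁸/7 = 9.38 × 10⁵ m/s
T = 2πr/v = 5.78 × 10⁻¹⁵ s = 5.78 fs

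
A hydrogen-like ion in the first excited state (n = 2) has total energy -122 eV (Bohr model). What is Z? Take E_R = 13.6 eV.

E_n = −E_R Z²/n² ⇒ Z² = −E_n n²/E_R = 122 × 2² / 13.6 ≈ 35.88
Z = 6

6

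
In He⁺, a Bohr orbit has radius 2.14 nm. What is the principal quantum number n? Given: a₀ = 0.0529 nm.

r_n = n²a₀/Z ⇒ n² = rZ/a₀ = 2.14 × 2 / 0.0529 ≈ 80.91
n = 9

9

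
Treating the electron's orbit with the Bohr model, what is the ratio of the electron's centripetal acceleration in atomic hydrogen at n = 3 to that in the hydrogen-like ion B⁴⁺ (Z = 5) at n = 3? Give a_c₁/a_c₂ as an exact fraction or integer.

1/125

a_c ∝ Z^3 · n^-4
a_c₁/a_c₂ = (1/5)^3 · (3/3)^-4 = 1/125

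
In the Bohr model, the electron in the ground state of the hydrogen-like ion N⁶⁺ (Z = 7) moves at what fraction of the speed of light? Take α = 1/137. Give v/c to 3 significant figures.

0.0511

v_n = Zαc/n, so v/c = Zα/n = 7 × 0.00730 / 1 = 0.0511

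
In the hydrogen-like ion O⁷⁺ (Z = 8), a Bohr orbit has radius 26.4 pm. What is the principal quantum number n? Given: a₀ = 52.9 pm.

r_n = n²a₀/Z ⇒ n² = rZ/a₀ = 26.4 × 8 / 52.9 ≈ 3.99
n = 2

2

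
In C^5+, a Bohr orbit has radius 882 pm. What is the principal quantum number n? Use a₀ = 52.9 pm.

10

r_n = n²a₀/Z ⇒ n² = rZ/a₀ = 882 × 6 / 52.9 ≈ 100.04
n = 10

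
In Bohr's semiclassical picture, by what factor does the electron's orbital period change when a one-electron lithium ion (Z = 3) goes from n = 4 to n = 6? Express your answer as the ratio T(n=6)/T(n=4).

T ∝ Z^-2 · n^3; with Z fixed, T ∝ n^3.
T(n=6)/T(n=4) = (6/4)^3 = 27/8

27/8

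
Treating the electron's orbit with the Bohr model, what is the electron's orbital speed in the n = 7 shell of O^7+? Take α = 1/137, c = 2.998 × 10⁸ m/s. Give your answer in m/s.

v_n = Zαc/n = 8 × 0.007299 × 2.998 × 10⁸ / 7
    = 2.501 × 10⁶ m/s

2.501 × 10⁶ m/s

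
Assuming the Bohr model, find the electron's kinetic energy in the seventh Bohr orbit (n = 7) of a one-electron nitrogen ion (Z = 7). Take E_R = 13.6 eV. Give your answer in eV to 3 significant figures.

13.6 eV

For a Coulomb orbit the virial theorem gives K = −E_n.
E_n = −E_R·Z²/n², so K = E_R·Z²/n² = 13.6 × 7²/7² = 13.6 eV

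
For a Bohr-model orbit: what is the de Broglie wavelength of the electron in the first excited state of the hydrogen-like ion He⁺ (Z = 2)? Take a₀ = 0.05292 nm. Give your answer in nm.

0.3325 nm

The Bohr quantisation condition is nλ = 2πr_n.
r_n = n²a₀/Z = 0.1058 nm
λ = 2πr_n/n = 2π·0.1058/2 = 0.3325 nm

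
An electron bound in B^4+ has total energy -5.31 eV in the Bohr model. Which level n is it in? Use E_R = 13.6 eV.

E_n = −E_R Z²/n² ⇒ n² = E_R Z²/(−E_n) = 13.6 × 5² / 5.31 ≈ 64.03
n = 8

8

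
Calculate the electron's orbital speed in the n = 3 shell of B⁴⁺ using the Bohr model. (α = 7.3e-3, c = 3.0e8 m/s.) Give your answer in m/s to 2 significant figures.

v_n = Zαc/n = 5 × 0.0073 × 3.0e8 / 3
    = 3.6e6 m/s

3.6e6 m/s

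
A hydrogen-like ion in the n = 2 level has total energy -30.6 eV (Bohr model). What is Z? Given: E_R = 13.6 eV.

E_n = −E_R Z²/n² ⇒ Z² = −E_n n²/E_R = 30.6 × 2² / 13.6 ≈ 9.00
Z = 3

3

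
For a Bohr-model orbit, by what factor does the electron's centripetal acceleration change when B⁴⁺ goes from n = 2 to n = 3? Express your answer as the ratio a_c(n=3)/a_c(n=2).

16/81

a_c ∝ Z^3 · n^-4; with Z fixed, a_c ∝ n^-4.
a_c(n=3)/a_c(n=2) = (3/2)^-4 = 16/81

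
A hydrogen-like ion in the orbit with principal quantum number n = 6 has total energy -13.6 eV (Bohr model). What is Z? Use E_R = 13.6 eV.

E_n = −E_R Z²/n² ⇒ Z² = −E_n n²/E_R = 13.6 × 6² / 13.6 ≈ 36.00
Z = 6

6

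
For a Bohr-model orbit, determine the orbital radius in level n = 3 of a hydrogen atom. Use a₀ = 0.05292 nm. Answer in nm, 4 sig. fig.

r_n = n²a₀/Z = 3² × 0.05292 / 1
    = 9 × 0.05292 / 1 = 0.4763 nm

0.4763 nm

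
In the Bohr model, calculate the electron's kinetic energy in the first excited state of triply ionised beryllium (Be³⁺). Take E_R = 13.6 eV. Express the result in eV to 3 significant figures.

For a Coulomb orbit the virial theorem gives K = −E_n.
E_n = −E_R·Z²/n², so K = E_R·Z²/n² = 13.6 × 4²/2² = 54.4 eV

54.4 eV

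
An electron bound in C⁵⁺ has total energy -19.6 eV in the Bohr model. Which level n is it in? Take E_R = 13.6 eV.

5

E_n = −E_R Z²/n² ⇒ n² = E_R Z²/(−E_n) = 13.6 × 6² / 19.6 ≈ 24.98
n = 5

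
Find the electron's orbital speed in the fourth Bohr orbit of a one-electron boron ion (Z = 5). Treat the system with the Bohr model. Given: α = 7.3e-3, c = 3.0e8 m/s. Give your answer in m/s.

v_n = Zαc/n = 5 × 0.0073 × 3.0e8 / 4
    = 2.7e6 m/s

2.7e6 m/s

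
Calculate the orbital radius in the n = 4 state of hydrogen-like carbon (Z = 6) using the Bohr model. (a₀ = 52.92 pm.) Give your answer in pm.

r_n = n²a₀/Z = 4² × 52.92 / 6
    = 16 × 52.92 / 6 = 141.1 pm

141.1 pm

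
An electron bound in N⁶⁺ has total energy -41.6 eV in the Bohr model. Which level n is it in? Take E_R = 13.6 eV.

E_n = −E_R Z²/n² ⇒ n² = E_R Z²/(−E_n) = 13.6 × 7² / 41.6 ≈ 16.02
n = 4

4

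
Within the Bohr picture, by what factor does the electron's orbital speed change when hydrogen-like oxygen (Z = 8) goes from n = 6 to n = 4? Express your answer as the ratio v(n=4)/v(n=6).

v ∝ Z^1 · n^-1; with Z fixed, v ∝ n^-1.
v(n=4)/v(n=6) = (4/6)^-1 = 3/2

3/2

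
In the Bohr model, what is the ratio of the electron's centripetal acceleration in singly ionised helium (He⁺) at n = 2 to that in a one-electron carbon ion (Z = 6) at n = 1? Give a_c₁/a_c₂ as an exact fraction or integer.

a_c ∝ Z^3 · n^-4
a_c₁/a_c₂ = (2/6)^3 · (2/1)^-4 = 1/432

1/432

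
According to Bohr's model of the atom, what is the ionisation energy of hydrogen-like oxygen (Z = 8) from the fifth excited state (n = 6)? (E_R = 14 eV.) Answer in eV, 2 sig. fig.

E_n = −E_R·Z²/n² = −14 × 8²/6² eV = -25 eV
Ionisation energy = −E_n = 25 eV

25 eV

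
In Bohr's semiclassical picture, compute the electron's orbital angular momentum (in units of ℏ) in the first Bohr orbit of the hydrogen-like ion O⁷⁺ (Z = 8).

1

L_n = nℏ, so L/ℏ = n = 1.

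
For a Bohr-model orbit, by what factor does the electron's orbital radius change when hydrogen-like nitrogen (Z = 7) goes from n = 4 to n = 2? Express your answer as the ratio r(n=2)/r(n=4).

r ∝ Z^-1 · n^2; with Z fixed, r ∝ n^2.
r(n=2)/r(n=4) = (2/4)^2 = 1/4

1/4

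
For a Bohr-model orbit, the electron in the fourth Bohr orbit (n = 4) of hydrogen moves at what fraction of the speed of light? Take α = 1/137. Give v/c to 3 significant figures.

0.00182

v_n = Zαc/n, so v/c = Zα/n = 1 × 0.00730 / 4 = 0.00182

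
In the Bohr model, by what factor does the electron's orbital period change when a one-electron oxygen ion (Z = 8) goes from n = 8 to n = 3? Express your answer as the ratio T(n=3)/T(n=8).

27/512

T ∝ Z^-2 · n^3; with Z fixed, T ∝ n^3.
T(n=3)/T(n=8) = (3/8)^3 = 27/512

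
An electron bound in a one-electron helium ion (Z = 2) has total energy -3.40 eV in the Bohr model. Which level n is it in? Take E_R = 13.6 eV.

E_n = −E_R Z²/n² ⇒ n² = E_R Z²/(−E_n) = 13.6 × 2² / 3.40 ≈ 16.00
n = 4

4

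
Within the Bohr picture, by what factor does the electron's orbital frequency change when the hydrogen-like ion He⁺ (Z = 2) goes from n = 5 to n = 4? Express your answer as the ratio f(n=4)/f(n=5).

f ∝ Z^2 · n^-3; with Z fixed, f ∝ n^-3.
f(n=4)/f(n=5) = (4/5)^-3 = 125/64

125/64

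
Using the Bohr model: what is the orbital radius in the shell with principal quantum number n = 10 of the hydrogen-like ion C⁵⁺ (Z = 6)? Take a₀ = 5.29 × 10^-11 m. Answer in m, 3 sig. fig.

r_n = n²a₀/Z = 10² × 5.29 × 10^-11 / 6
    = 100 × 5.29 × 10^-11 / 6 = 8.82 × 10^-10 m

8.82 × 10^-10 m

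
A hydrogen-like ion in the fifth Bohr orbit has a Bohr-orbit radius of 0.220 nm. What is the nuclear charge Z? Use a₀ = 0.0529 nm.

6

r_n = n²a₀/Z ⇒ Z = n²a₀/r = 5² × 0.0529 / 0.220 ≈ 6.01
Z = 6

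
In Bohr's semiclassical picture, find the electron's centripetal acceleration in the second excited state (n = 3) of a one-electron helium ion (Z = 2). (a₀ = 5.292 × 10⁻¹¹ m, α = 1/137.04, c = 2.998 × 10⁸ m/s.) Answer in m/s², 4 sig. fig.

8.932 × 10²¹ m/s²

r = n²a₀/Z = 2.381 × 10⁻¹⁰ m, v = Zαc/n = 1.458 × 10⁶ m/s
a = v²/r = (1.458 × 10⁶)² / 2.381 × 10⁻¹⁰ = 8.932 × 10²¹ m/s²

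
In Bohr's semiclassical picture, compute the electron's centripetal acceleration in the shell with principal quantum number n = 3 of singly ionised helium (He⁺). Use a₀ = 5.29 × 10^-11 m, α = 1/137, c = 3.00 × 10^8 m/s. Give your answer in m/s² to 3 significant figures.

r = n²a₀/Z = 2.38 × 10^-10 m, v = Zαc/n = 1.46 × 10^6 m/s
a = v²/r = (1.46 × 10^6)² / 2.38 × 10^-10 = 8.95 × 10^21 m/s²

8.95 × 10^21 m/s²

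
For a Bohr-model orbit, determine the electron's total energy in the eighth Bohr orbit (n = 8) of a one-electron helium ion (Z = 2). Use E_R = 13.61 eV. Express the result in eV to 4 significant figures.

-0.8506 eV

E_n = −E_R·Z²/n² = −13.61 × 2²/8² = -0.8506 eV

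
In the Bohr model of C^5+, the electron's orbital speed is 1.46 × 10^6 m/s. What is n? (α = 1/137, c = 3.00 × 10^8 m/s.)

9

v_n = Zαc/n ⇒ n = Zαc/v = 6 × 0.00730 × 3.00 × 10^8 / 1.46 × 10^6 ≈ 9.00
n = 9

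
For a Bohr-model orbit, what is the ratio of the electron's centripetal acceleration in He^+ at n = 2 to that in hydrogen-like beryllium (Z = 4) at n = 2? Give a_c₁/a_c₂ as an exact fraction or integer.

1/8

a_c ∝ Z^3 · n^-4
a_c₁/a_c₂ = (2/4)^3 · (2/2)^-4 = 1/8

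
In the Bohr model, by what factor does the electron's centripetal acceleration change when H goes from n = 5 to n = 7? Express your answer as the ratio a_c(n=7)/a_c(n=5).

a_c ∝ Z^3 · n^-4; with Z fixed, a_c ∝ n^-4.
a_c(n=7)/a_c(n=5) = (7/5)^-4 = 625/2401

625/2401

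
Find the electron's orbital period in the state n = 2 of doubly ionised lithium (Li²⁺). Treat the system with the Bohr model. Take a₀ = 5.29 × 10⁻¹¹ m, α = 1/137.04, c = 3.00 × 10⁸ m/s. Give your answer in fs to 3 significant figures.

r = n²a₀/Z = 2²·5.29 × 10⁻¹¹/3 = 7.05 × 10⁻¹¹ m
v = Zαc/n = 3·0.00730·3.00 × 10⁸/2 = 3.28 × 10⁶ m/s
T = 2πr/v = 1.35 × 10⁻¹⁶ s = 0.135 fs

0.135 fs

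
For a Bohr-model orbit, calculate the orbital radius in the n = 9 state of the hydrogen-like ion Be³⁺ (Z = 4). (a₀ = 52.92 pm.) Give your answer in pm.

r_n = n²a₀/Z = 9² × 52.92 / 4
    = 81 × 52.92 / 4 = 1072 pm

1072 pm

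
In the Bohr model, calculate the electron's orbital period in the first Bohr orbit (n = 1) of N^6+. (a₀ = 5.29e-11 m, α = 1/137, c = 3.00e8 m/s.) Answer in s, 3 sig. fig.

r = n²a₀/Z = 1²·5.29e-11/7 = 7.56e-12 m
v = Zαc/n = 7·0.00730·3.00e8/1 = 1.53e7 m/s
T = 2πr/v = 3.10e-18 s

3.10e-18 s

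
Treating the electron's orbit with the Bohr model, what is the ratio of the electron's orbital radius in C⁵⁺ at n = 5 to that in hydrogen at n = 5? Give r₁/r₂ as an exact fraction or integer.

r ∝ Z^-1 · n^2
r₁/r₂ = (6/1)^-1 · (5/5)^2 = 1/6

1/6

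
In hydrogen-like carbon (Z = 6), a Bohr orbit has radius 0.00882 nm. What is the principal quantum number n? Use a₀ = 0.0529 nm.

r_n = n²a₀/Z ⇒ n² = rZ/a₀ = 0.00882 × 6 / 0.0529 ≈ 1.00
n = 1

1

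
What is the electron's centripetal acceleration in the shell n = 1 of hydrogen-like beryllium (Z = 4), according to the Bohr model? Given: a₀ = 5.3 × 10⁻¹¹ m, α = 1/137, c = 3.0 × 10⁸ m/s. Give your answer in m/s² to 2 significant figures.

5.8 × 10²⁴ m/s²

r = n²a₀/Z = 1.3 × 10⁻¹¹ m, v = Zαc/n = 8.8 × 10⁶ m/s
a = v²/r = (8.8 × 10⁶)² / 1.3 × 10⁻¹¹ = 5.8 × 10²⁴ m/s²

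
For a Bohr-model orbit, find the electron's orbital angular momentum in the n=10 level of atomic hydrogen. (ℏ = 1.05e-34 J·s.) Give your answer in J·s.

1.05e-33 J·s

L_n = nℏ = 10 × 1.05e-34 = 1.05e-33 J·s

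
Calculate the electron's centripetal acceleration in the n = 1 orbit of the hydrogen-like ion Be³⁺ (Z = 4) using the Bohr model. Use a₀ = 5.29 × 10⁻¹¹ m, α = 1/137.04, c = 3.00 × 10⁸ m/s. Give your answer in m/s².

r = n²a₀/Z = 1.32 × 10⁻¹¹ m, v = Zαc/n = 8.76 × 10⁶ m/s
a = v²/r = (8.76 × 10⁶)² / 1.32 × 10⁻¹¹ = 5.80 × 10²⁴ m/s²

5.80 × 10²⁴ m/s²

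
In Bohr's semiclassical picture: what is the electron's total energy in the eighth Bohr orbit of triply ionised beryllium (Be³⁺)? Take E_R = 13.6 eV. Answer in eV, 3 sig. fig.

-3.40 eV

E_n = −E_R·Z²/n² = −13.6 × 4²/8² = -3.40 eV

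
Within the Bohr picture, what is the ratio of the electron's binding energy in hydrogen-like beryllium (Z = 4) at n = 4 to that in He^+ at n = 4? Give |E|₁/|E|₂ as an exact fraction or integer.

|E| ∝ Z^2 · n^-2
|E|₁/|E|₂ = (4/2)^2 · (4/4)^-2 = 4

4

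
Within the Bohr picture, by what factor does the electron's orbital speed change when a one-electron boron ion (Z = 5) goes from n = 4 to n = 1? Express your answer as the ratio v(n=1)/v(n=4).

v ∝ Z^1 · n^-1; with Z fixed, v ∝ n^-1.
v(n=1)/v(n=4) = (1/4)^-1 = 4

4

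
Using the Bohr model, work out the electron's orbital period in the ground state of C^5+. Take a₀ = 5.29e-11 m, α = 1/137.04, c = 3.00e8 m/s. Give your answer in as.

4.22 as

r = n²a₀/Z = 1²·5.29e-11/6 = 8.82e-12 m
v = Zαc/n = 6·0.00730·3.00e8/1 = 1.31e7 m/s
T = 2πr/v = 4.22e-18 s = 4.22 as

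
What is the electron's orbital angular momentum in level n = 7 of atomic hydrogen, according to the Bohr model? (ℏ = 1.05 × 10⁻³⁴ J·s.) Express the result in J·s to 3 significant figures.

L_n = nℏ = 7 × 1.05 × 10⁻³⁴ = 7.35 × 10⁻³⁴ J·s

7.35 × 10⁻³⁴ J·s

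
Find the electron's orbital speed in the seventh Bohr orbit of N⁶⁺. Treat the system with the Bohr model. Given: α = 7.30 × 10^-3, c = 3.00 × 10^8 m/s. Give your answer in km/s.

v_n = Zαc/n = 7 × 0.00730 × 3.00 × 10^8 / 7
    = 2190 km/s

2190 km/s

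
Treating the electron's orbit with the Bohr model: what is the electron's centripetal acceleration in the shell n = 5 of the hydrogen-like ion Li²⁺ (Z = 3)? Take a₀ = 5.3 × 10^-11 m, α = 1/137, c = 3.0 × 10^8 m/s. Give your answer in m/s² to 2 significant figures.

3.9 × 10^21 m/s²

r = n²a₀/Z = 4.4 × 10^-10 m, v = Zαc/n = 1.3 × 10^6 m/s
a = v²/r = (1.3 × 10^6)² / 4.4 × 10^-10 = 3.9 × 10^21 m/s²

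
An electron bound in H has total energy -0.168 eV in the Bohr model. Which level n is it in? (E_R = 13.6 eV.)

9

E_n = −E_R Z²/n² ⇒ n² = E_R Z²/(−E_n) = 13.6 × 1² / 0.168 ≈ 80.95
n = 9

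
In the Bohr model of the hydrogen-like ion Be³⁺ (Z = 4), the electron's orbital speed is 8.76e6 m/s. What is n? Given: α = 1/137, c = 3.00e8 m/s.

1

v_n = Zαc/n ⇒ n = Zαc/v = 4 × 0.00730 × 3.00e8 / 8.76e6 ≈ 1.00
n = 1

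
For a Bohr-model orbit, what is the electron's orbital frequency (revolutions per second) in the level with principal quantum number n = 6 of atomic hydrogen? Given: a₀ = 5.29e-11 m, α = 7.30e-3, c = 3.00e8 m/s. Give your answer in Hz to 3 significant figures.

r = n²a₀/Z = 1.90e-9 m, v = Zαc/n = 3.65e5 m/s
f = v/(2πr) = 3.05e13 Hz

3.05e13 Hz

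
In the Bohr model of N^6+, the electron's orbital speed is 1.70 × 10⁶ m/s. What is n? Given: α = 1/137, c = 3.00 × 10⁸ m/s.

9

v_n = Zαc/n ⇒ n = Zαc/v = 7 × 0.00730 × 3.00 × 10⁸ / 1.70 × 10⁶ ≈ 9.02
n = 9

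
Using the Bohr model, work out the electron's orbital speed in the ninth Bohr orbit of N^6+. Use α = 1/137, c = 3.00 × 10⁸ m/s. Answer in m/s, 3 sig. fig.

1.70 × 10⁶ m/s

v_n = Zαc/n = 7 × 0.00730 × 3.00 × 10⁸ / 9
    = 1.70 × 10⁶ m/s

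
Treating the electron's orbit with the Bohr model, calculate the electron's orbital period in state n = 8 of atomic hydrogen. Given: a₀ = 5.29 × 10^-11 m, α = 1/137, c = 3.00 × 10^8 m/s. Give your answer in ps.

0.0777 ps

r = n²a₀/Z = 8²·5.29 × 10^-11/1 = 3.39 × 10^-9 m
v = Zαc/n = 1·0.00730·3.00 × 10^8/8 = 2.74 × 10^5 m/s
T = 2πr/v = 7.77 × 10^-14 s = 0.0777 ps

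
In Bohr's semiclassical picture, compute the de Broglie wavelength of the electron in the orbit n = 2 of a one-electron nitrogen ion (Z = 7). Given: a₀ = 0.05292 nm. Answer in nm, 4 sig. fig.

0.09500 nm

The Bohr quantisation condition is nλ = 2πr_n.
r_n = n²a₀/Z = 0.03024 nm
λ = 2πr_n/n = 2π·0.03024/2 = 0.09500 nm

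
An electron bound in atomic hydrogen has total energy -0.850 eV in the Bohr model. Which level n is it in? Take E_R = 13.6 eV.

E_n = −E_R Z²/n² ⇒ n² = E_R Z²/(−E_n) = 13.6 × 1² / 0.850 ≈ 16.00
n = 4

4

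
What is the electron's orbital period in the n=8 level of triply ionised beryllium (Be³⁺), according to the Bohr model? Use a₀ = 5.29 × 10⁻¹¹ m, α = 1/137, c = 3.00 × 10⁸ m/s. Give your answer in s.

4.86 × 10⁻¹⁵ s

r = n²a₀/Z = 8²·5.29 × 10⁻¹¹/4 = 8.46 × 10⁻¹⁰ m
v = Zαc/n = 4·0.00730·3.00 × 10⁸/8 = 1.09 × 10⁶ m/s
T = 2πr/v = 4.86 × 10⁻¹⁵ s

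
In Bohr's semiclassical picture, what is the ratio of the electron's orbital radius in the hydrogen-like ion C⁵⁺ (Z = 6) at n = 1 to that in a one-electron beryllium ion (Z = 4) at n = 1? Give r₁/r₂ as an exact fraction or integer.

r ∝ Z^-1 · n^2
r₁/r₂ = (6/4)^-1 · (1/1)^2 = 2/3

2/3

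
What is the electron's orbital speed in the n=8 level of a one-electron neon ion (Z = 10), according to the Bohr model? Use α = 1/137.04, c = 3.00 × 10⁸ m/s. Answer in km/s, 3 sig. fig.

v_n = Zαc/n = 10 × 0.00730 × 3.00 × 10⁸ / 8
    = 2740 km/s

2740 km/s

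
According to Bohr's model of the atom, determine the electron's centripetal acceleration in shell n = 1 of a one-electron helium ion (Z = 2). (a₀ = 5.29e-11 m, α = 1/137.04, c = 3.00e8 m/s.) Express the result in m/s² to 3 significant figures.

r = n²a₀/Z = 2.65e-11 m, v = Zαc/n = 4.38e6 m/s
a = v²/r = (4.38e6)² / 2.65e-11 = 7.25e23 m/s²

7.25e23 m/s²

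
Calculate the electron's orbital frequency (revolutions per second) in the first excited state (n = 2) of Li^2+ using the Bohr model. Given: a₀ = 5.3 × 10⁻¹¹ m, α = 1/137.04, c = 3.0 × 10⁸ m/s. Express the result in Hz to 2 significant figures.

7.4 × 10¹⁵ Hz

r = n²a₀/Z = 7.1 × 10⁻¹¹ m, v = Zαc/n = 3.3 × 10⁶ m/s
f = v/(2πr) = 7.4 × 10¹⁵ Hz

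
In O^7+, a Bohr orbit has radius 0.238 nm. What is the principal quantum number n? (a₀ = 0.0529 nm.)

6

r_n = n²a₀/Z ⇒ n² = rZ/a₀ = 0.238 × 8 / 0.0529 ≈ 35.99
n = 6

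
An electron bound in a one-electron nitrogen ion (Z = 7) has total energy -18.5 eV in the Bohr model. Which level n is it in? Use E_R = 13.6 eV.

E_n = −E_R Z²/n² ⇒ n² = E_R Z²/(−E_n) = 13.6 × 7² / 18.5 ≈ 36.02
n = 6

6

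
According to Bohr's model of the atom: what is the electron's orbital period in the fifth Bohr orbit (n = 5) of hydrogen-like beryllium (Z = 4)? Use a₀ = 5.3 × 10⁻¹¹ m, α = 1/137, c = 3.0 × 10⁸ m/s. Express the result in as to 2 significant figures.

1200 as

r = n²a₀/Z = 5²·5.3 × 10⁻¹¹/4 = 3.3 × 10⁻¹⁰ m
v = Zαc/n = 4·0.0073·3.0 × 10⁸/5 = 1.8 × 10⁶ m/s
T = 2πr/v = 1.2 × 10⁻¹⁵ s = 1200 as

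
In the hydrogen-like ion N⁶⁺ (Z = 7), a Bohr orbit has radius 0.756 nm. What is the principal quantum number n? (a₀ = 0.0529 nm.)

r_n = n²a₀/Z ⇒ n² = rZ/a₀ = 0.756 × 7 / 0.0529 ≈ 100.04
n = 10

10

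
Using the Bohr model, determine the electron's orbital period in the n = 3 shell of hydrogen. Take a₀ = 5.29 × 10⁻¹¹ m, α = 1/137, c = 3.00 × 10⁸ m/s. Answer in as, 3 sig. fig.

4100 as

r = n²a₀/Z = 3²·5.29 × 10⁻¹¹/1 = 4.76 × 10⁻¹⁰ m
v = Zαc/n = 1·0.00730·3.00 × 10⁸/3 = 7.30 × 10⁵ m/s
T = 2πr/v = 4.10 × 10⁻¹⁵ s = 4100 as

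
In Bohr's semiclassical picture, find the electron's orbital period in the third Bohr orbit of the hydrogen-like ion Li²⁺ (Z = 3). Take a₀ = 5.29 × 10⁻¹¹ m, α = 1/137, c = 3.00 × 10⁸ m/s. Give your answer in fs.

0.455 fs

r = n²a₀/Z = 3²·5.29 × 10⁻¹¹/3 = 1.59 × 10⁻¹⁰ m
v = Zαc/n = 3·0.00730·3.00 × 10⁸/3 = 2.19 × 10⁶ m/s
T = 2πr/v = 4.55 × 10⁻¹⁶ s = 0.455 fs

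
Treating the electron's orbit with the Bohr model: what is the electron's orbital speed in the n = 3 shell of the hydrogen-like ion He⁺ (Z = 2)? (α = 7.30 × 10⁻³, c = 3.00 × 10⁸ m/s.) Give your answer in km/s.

1460 km/s

v_n = Zαc/n = 2 × 0.00730 × 3.00 × 10⁸ / 3
    = 1460 km/s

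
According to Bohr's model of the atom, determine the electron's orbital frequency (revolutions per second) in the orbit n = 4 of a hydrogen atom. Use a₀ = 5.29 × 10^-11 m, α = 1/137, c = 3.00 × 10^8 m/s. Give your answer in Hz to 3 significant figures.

r = n²a₀/Z = 8.46 × 10^-10 m, v = Zαc/n = 5.47 × 10^5 m/s
f = v/(2πr) = 1.03 × 10^14 Hz

1.03 × 10^14 Hz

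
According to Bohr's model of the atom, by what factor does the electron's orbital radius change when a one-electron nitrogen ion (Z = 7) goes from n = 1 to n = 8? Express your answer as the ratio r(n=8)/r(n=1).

r ∝ Z^-1 · n^2; with Z fixed, r ∝ n^2.
r(n=8)/r(n=1) = (8/1)^2 = 64

64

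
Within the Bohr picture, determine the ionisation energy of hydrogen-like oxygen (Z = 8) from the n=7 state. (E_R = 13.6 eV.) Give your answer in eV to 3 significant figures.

E_n = −E_R·Z²/n² = −13.6 × 8²/7² eV = -17.8 eV
Ionisation energy = −E_n = 17.8 eV

17.8 eV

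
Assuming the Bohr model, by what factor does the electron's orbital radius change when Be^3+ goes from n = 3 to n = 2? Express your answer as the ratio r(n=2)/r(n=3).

4/9

r ∝ Z^-1 · n^2; with Z fixed, r ∝ n^2.
r(n=2)/r(n=3) = (2/3)^2 = 4/9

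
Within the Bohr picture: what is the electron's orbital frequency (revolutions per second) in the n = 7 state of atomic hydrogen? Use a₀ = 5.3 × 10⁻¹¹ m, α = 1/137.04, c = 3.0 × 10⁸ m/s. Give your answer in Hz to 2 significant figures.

1.9 × 10¹³ Hz

r = n²a₀/Z = 2.6 × 10⁻⁹ m, v = Zαc/n = 3.1 × 10⁵ m/s
f = v/(2πr) = 1.9 × 10¹³ Hz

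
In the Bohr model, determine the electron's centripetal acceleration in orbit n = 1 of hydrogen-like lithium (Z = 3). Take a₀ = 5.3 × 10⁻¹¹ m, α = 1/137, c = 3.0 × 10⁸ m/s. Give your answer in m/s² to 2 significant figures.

r = n²a₀/Z = 1.8 × 10⁻¹¹ m, v = Zαc/n = 6.6 × 10⁶ m/s
a = v²/r = (6.6 × 10⁶)² / 1.8 × 10⁻¹¹ = 2.4 × 10²⁴ m/s²

2.4 × 10²⁴ m/s²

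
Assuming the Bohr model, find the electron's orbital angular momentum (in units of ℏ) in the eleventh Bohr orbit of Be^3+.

L_n = nℏ, so L/ℏ = n = 11.

11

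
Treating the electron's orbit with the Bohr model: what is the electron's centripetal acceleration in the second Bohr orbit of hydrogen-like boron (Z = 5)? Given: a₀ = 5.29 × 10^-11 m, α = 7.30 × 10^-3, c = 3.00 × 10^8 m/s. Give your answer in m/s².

r = n²a₀/Z = 4.23 × 10^-11 m, v = Zαc/n = 5.47 × 10^6 m/s
a = v²/r = (5.47 × 10^6)² / 4.23 × 10^-11 = 7.08 × 10^23 m/s²

7.08 × 10^23 m/s²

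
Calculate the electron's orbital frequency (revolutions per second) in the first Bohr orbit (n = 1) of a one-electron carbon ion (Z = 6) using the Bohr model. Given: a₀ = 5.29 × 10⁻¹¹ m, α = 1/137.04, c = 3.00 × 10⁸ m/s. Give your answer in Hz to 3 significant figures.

r = n²a₀/Z = 8.82 × 10⁻¹² m, v = Zαc/n = 1.31 × 10⁷ m/s
f = v/(2πr) = 2.37 × 10¹⁷ Hz

2.37 × 10¹⁷ Hz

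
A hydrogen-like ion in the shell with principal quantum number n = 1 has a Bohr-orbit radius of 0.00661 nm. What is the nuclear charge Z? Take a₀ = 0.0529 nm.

r_n = n²a₀/Z ⇒ Z = n²a₀/r = 1² × 0.0529 / 0.00661 ≈ 8.00
Z = 8

8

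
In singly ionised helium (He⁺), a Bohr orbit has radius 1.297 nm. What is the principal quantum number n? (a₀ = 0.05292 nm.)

r_n = n²a₀/Z ⇒ n² = rZ/a₀ = 1.297 × 2 / 0.05292 ≈ 49.02
n = 7

7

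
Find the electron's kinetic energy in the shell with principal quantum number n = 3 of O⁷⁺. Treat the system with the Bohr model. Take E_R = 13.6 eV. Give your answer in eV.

96.7 eV

For a Coulomb orbit the virial theorem gives K = −E_n.
E_n = −E_R·Z²/n², so K = E_R·Z²/n² = 13.6 × 8²/3² = 96.7 eV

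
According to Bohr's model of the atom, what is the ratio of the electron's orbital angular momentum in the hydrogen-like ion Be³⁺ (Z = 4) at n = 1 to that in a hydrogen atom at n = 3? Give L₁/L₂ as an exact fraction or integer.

L = nℏ is independent of Z.
L₁/L₂ = n₁/n₂ = 1/3 = 1/3

1/3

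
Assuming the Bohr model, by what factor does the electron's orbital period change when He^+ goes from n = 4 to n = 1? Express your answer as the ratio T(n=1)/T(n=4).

1/64

T ∝ Z^-2 · n^3; with Z fixed, T ∝ n^3.
T(n=1)/T(n=4) = (1/4)^3 = 1/64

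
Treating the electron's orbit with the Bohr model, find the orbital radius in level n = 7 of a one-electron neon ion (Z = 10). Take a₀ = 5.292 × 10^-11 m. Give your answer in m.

r_n = n²a₀/Z = 7² × 5.292 × 10^-11 / 10
    = 49 × 5.292 × 10^-11 / 10 = 2.593 × 10^-10 m

2.593 × 10^-10 m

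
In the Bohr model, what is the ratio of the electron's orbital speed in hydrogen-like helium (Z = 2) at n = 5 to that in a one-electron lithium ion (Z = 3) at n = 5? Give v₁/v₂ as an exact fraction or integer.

v ∝ Z^1 · n^-1
v₁/v₂ = (2/3)^1 · (5/5)^-1 = 2/3

2/3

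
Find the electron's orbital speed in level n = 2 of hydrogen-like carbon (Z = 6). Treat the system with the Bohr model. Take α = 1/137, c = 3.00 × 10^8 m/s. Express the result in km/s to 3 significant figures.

6570 km/s

v_n = Zαc/n = 6 × 0.00730 × 3.00 × 10^8 / 2
    = 6570 km/s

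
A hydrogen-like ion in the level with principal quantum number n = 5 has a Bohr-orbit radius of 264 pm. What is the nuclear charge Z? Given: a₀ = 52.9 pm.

r_n = n²a₀/Z ⇒ Z = n²a₀/r = 5² × 52.9 / 264 ≈ 5.01
Z = 5

5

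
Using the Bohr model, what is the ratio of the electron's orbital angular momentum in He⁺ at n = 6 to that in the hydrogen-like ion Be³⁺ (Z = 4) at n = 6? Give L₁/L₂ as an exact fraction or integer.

L = nℏ is independent of Z.
L₁/L₂ = n₁/n₂ = 6/6 = 1

1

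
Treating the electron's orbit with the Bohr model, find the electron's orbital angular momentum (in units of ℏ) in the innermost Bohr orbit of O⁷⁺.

1

L_n = nℏ, so L/ℏ = n = 1.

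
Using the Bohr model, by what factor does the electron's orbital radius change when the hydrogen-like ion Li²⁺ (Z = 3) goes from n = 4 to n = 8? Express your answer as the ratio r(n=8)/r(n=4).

r ∝ Z^-1 · n^2; with Z fixed, r ∝ n^2.
r(n=8)/r(n=4) = (8/4)^2 = 4

4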